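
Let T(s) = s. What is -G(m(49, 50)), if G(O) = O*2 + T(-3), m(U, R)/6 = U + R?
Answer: -1185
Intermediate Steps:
m(U, R) = 6*R + 6*U (m(U, R) = 6*(U + R) = 6*(R + U) = 6*R + 6*U)
G(O) = -3 + 2*O (G(O) = O*2 - 3 = 2*O - 3 = -3 + 2*O)
-G(m(49, 50)) = -(-3 + 2*(6*50 + 6*49)) = -(-3 + 2*(300 + 294)) = -(-3 + 2*594) = -(-3 + 1188) = -1*1185 = -1185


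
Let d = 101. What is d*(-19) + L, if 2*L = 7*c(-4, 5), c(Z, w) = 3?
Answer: -3817/2 ≈ -1908.5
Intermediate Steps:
L = 21/2 (L = (7*3)/2 = (1/2)*21 = 21/2 ≈ 10.500)
d*(-19) + L = 101*(-19) + 21/2 = -1919 + 21/2 = -3817/2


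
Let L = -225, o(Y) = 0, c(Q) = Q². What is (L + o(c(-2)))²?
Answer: 50625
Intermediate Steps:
(L + o(c(-2)))² = (-225 + 0)² = (-225)² = 50625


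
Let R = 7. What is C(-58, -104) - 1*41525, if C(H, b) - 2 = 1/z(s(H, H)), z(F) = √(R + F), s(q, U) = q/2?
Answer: -41523 - I*√22/22 ≈ -41523.0 - 0.2132*I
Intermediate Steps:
s(q, U) = q/2 (s(q, U) = q*(½) = q/2)
z(F) = √(7 + F)
C(H, b) = 2 + (7 + H/2)^(-½) (C(H, b) = 2 + 1/(√(7 + H/2)) = 2 + (7 + H/2)^(-½))
C(-58, -104) - 1*41525 = (2 + √2/√(14 - 58)) - 1*41525 = (2 + √2/√(-44)) - 41525 = (2 + √2*(-I*√11/22)) - 41525 = (2 - I*√22/22) - 41525 = -41523 - I*√22/22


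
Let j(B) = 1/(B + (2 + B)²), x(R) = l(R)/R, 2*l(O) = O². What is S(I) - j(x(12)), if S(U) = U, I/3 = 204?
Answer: 42839/70 ≈ 611.99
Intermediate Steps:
I = 612 (I = 3*204 = 612)
l(O) = O²/2
x(R) = R/2 (x(R) = (R²/2)/R = R/2)
S(I) - j(x(12)) = 612 - 1/((½)*12 + (2 + (½)*12)²) = 612 - 1/(6 + (2 + 6)²) = 612 - 1/(6 + 8²) = 612 - 1/(6 + 64) = 612 - 1/70 = 42839/70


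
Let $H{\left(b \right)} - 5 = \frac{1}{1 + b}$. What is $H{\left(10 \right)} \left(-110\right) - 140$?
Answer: $-700$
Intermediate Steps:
$H{\left(b \right)} = 5 + \frac{1}{1 + b}$
$H{\left(10 \right)} \left(-110\right) - 140 = \frac{6 + 5 \cdot 10}{1 + 10} \left(-110\right) - 140 = \frac{6 + 50}{11} \left(-110\right) - 140 = \frac{1}{11} \cdot 56 \left(-110\right) - 140 = \frac{56}{11} \left(-110\right) - 140 = -560 - 140 = -700$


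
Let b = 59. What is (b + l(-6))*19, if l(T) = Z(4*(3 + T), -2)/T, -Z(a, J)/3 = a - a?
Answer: 1121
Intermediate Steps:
Z(a, J) = 0 (Z(a, J) = -3*(a - a) = -3*0 = 0)
l(T) = 0 (l(T) = 0/T = 0)
(b + l(-6))*19 = (59 + 0)*19 = 59*19 = 1121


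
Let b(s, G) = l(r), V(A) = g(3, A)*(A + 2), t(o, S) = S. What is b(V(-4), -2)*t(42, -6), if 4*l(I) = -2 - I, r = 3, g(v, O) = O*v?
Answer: 15/2 ≈ 7.5000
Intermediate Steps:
V(A) = 3*A*(2 + A) (V(A) = (A*3)*(A + 2) = (3*A)*(2 + A) = 3*A*(2 + A))
l(I) = -½ - I/4 (l(I) = (-2 - I)/4 = -½ - I/4)
b(s, G) = -5/4 (b(s, G) = -½ - ¼*3 = -½ - ¾ = -5/4)
b(V(-4), -2)*t(42, -6) = -5/4*(-6) = 15/2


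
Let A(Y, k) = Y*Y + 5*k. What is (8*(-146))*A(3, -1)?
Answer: -4672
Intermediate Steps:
A(Y, k) = Y² + 5*k
(8*(-146))*A(3, -1) = (8*(-146))*(3² + 5*(-1)) = -1168*(9 - 5) = -1168*4 = -4672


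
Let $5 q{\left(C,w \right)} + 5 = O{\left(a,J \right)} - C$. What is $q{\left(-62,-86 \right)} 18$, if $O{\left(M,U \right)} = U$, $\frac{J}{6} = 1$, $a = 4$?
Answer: $\frac{1134}{5} \approx 226.8$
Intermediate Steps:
$J = 6$ ($J = 6 \cdot 1 = 6$)
$q{\left(C,w \right)} = \frac{1}{5} - \frac{C}{5}$ ($q{\left(C,w \right)} = -1 + \frac{6 - C}{5} = -1 - \left(- \frac{6}{5} + \frac{C}{5}\right) = \frac{1}{5} - \frac{C}{5}$)
$q{\left(-62,-86 \right)} 18 = \left(\frac{1}{5} - - \frac{62}{5}\right) 18 = \left(\frac{1}{5} + \frac{62}{5}\right) 18 = \frac{63}{5} \cdot 18 = \frac{1134}{5}$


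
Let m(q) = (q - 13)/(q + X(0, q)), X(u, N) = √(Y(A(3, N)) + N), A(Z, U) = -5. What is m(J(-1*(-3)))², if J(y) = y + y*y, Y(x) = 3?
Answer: (12 + √15)⁻² ≈ 0.0039690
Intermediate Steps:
J(y) = y + y²
X(u, N) = √(3 + N)
m(q) = (-13 + q)/(q + √(3 + q)) (m(q) = (q - 13)/(q + √(3 + q)) = (-13 + q)/(q + √(3 + q)))
m(J(-1*(-3)))² = ((-13 + (-1*(-3))*(1 - 1*(-3)))/((-1*(-3))*(1 - 1*(-3)) + √(3 + (-1*(-3))*(1 - 1*(-3)))))² = ((-13 + 3*(1 + 3))/(3*(1 + 3) + √(3 + 3*(1 + 3))))² = ((-13 + 3*4)/(3*4 + √(3 + 3*4)))² = ((-13 + 12)/(12 + √(3 + 12)))² = (-1/(12 + √15))² = (12 + √15)⁻²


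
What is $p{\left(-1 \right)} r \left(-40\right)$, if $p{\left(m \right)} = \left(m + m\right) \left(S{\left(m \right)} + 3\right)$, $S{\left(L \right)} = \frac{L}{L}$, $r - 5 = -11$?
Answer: $-1920$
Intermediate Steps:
$r = -6$ ($r = 5 - 11 = -6$)
$S{\left(L \right)} = 1$
$p{\left(m \right)} = 8 m$ ($p{\left(m \right)} = \left(m + m\right) \left(1 + 3\right) = 2 m 4 = 8 m$)
$p{\left(-1 \right)} r \left(-40\right) = 8 \left(-1\right) \left(-6\right) \left(-40\right) = \left(-8\right) \left(-6\right) \left(-40\right) = 48 \left(-40\right) = -1920$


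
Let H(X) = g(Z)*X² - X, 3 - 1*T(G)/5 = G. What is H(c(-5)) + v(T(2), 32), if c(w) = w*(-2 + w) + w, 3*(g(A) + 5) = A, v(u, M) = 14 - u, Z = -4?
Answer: -5721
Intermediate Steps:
T(G) = 15 - 5*G
g(A) = -5 + A/3
c(w) = w + w*(-2 + w)
H(X) = -X - 19*X²/3 (H(X) = (-5 + (⅓)*(-4))*X² - X = (-5 - 4/3)*X² - X = -19*X²/3 - X = -X - 19*X²/3)
H(c(-5)) + v(T(2), 32) = -(-5*(-1 - 5))*(3 + 19*(-5*(-1 - 5)))/3 + (14 - (15 - 5*2)) = -(-5*(-6))*(3 + 19*(-5*(-6)))/3 + (14 - (15 - 10)) = -⅓*30*(3 + 19*30) + (14 - 1*5) = -⅓*30*(3 + 570) + (14 - 5) = -⅓*30*573 + 9 = -5730 + 9 = -5721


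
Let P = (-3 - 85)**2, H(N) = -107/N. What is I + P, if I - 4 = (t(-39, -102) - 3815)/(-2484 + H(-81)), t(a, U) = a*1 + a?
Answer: 1558414889/201097 ≈ 7749.6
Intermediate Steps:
t(a, U) = 2*a (t(a, U) = a + a = 2*a)
P = 7744 (P = (-88)**2 = 7744)
I = 1119721/201097 (I = 4 + (2*(-39) - 3815)/(-2484 - 107/(-81)) = 4 + (-78 - 3815)/(-2484 - 107*(-1/81)) = 4 - 3893/(-2484 + 107/81) = 4 - 3893/(-201097/81) = 4 - 3893*(-81/201097) = 4 + 315333/201097 = 1119721/201097 ≈ 5.5681)
I + P = 1119721/201097 + 7744 = 1558414889/201097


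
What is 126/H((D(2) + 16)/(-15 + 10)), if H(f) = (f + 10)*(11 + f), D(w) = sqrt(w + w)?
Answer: 1575/592 ≈ 2.6605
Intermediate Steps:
D(w) = sqrt(2)*sqrt(w) (D(w) = sqrt(2*w) = sqrt(2)*sqrt(w))
H(f) = (10 + f)*(11 + f)
126/H((D(2) + 16)/(-15 + 10)) = 126/(110 + ((sqrt(2)*sqrt(2) + 16)/(-15 + 10))**2 + 21*((sqrt(2)*sqrt(2) + 16)/(-15 + 10))) = 126/(110 + ((2 + 16)/(-5))**2 + 21*((2 + 16)/(-5))) = 126/(110 + (18*(-1/5))**2 + 21*(18*(-1/5))) = 126/(110 + (-18/5)**2 + 21*(-18/5)) = 126/(110 + 324/25 - 378/5) = 126/(1184/25) = 126*(25/1184) = 1575/592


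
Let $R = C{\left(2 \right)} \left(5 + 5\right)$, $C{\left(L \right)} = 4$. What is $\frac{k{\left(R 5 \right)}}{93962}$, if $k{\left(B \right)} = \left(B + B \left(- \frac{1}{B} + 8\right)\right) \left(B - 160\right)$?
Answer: $\frac{35980}{46981} \approx 0.76584$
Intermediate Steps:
$R = 40$ ($R = 4 \left(5 + 5\right) = 4 \cdot 10 = 40$)
$k{\left(B \right)} = \left(-160 + B\right) \left(B + B \left(8 - \frac{1}{B}\right)\right)$ ($k{\left(B \right)} = \left(B + B \left(8 - \frac{1}{B}\right)\right) \left(-160 + B\right) = \left(-160 + B\right) \left(B + B \left(8 - \frac{1}{B}\right)\right)$)
$\frac{k{\left(R 5 \right)}}{93962} = \frac{160 - 1441 \cdot 40 \cdot 5 + 9 \left(40 \cdot 5\right)^{2}}{93962} = \left(160 - 288200 + 9 \cdot 200^{2}\right) \frac{1}{93962} = \left(160 - 288200 + 9 \cdot 40000\right) \frac{1}{93962} = \left(160 - 288200 + 360000\right) \frac{1}{93962} = 71960 \cdot \frac{1}{93962} = \frac{35980}{46981}$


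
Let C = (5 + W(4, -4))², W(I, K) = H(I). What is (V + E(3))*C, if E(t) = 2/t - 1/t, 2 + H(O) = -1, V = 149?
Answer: 1792/3 ≈ 597.33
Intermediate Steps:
H(O) = -3 (H(O) = -2 - 1 = -3)
W(I, K) = -3
E(t) = 1/t
C = 4 (C = (5 - 3)² = 2² = 4)
(V + E(3))*C = (149 + 1/3)*4 = (149 + ⅓)*4 = (448/3)*4 = 1792/3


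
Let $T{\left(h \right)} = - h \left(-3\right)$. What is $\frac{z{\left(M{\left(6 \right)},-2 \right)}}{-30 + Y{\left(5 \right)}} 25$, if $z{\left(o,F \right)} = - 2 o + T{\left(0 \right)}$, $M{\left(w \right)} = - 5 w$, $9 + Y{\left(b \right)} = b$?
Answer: $- \frac{750}{17} \approx -44.118$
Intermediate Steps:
$Y{\left(b \right)} = -9 + b$
$T{\left(h \right)} = 3 h$
$z{\left(o,F \right)} = - 2 o$ ($z{\left(o,F \right)} = - 2 o + 3 \cdot 0 = - 2 o + 0 = - 2 o$)
$\frac{z{\left(M{\left(6 \right)},-2 \right)}}{-30 + Y{\left(5 \right)}} 25 = \frac{\left(-2\right) \left(\left(-5\right) 6\right)}{-30 + \left(-9 + 5\right)} 25 = \frac{\left(-2\right) \left(-30\right)}{-30 - 4} \cdot 25 = \frac{1}{-34} \cdot 60 \cdot 25 = \left(- \frac{1}{34}\right) 60 \cdot 25 = \left(- \frac{30}{17}\right) 25 = - \frac{750}{17}$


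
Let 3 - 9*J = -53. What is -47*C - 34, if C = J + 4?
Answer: -4630/9 ≈ -514.44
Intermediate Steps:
J = 56/9 (J = ⅓ - ⅑*(-53) = ⅓ + 53/9 = 56/9 ≈ 6.2222)
C = 92/9 (C = 56/9 + 4 = 92/9 ≈ 10.222)
-47*C - 34 = -47*92/9 - 34 = -4324/9 - 34 = -4630/9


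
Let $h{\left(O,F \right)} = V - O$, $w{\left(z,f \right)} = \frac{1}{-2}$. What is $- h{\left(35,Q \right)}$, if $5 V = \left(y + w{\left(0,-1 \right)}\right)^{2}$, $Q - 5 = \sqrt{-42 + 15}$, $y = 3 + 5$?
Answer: $\frac{95}{4} \approx 23.75$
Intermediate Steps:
$w{\left(z,f \right)} = - \frac{1}{2}$
$y = 8$
$Q = 5 + 3 i \sqrt{3}$ ($Q = 5 + \sqrt{-42 + 15} = 5 + \sqrt{-27} = 5 + 3 i \sqrt{3} \approx 5.0 + 5.1962 i$)
$V = \frac{45}{4}$ ($V = \frac{\left(8 - \frac{1}{2}\right)^{2}}{5} = \frac{\left(\frac{15}{2}\right)^{2}}{5} = \frac{1}{5} \cdot \frac{225}{4} = \frac{45}{4} \approx 11.25$)
$h{\left(O,F \right)} = \frac{45}{4} - O$
$- h{\left(35,Q \right)} = - (\frac{45}{4} - 35) = \left(-1\right) \left(- \frac{95}{4}\right) = \frac{95}{4}$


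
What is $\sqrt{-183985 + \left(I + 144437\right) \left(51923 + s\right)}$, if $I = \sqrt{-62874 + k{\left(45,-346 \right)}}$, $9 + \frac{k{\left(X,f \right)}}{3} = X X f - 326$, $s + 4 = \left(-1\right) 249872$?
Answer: $\sqrt{-28591921446 - 197953 i \sqrt{2165829}} \approx 861.4 - 1.6909 \cdot 10^{5} i$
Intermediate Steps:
$s = -249876$ ($s = -4 - 249872 = -249876$)
$k{\left(X,f \right)} = -1005 + 3 f X^{2}$ ($k{\left(X,f \right)} = -27 + 3 \left(X X f - 326\right) = -27 + 3 \left(X^{2} f - 326\right) = -27 + 3 \left(f X^{2} - 326\right) = -27 + 3 \left(-326 + f X^{2}\right) = -27 + \left(-978 + 3 f X^{2}\right) = -1005 + 3 f X^{2}$)
$I = i \sqrt{2165829}$ ($I = \sqrt{-62874 + \left(-1005 + 3 \left(-346\right) 45^{2}\right)} = \sqrt{-62874 + \left(-1005 + 3 \left(-346\right) 2025\right)} = \sqrt{-62874 - 2102955} = \sqrt{-2165829} = i \sqrt{2165829} \approx 1471.7 i$)
$\sqrt{-183985 + \left(I + 144437\right) \left(51923 + s\right)} = \sqrt{-183985 + \left(i \sqrt{2165829} + 144437\right) \left(51923 - 249876\right)} = \sqrt{-183985 + \left(144437 + i \sqrt{2165829}\right) \left(-197953\right)} = \sqrt{-183985 - \left(28591737461 + 197953 i \sqrt{2165829}\right)} = \sqrt{-28591921446 - 197953 i \sqrt{2165829}}$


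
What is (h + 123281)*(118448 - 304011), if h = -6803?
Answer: -21614007114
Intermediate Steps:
(h + 123281)*(118448 - 304011) = (-6803 + 123281)*(118448 - 304011) = 116478*(-185563) = -21614007114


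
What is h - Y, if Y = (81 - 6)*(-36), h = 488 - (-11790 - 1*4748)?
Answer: 19726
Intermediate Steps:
h = 17026 (h = 488 - (-11790 - 4748) = 488 - 1*(-16538) = 488 + 16538 = 17026)
Y = -2700 (Y = 75*(-36) = -2700)
h - Y = 17026 - 1*(-2700) = 17026 + 2700 = 19726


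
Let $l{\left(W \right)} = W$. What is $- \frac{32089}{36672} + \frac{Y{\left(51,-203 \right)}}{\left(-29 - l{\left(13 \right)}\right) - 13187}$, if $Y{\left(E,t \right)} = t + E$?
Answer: $- \frac{418931237}{485133888} \approx -0.86354$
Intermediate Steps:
$Y{\left(E,t \right)} = E + t$
$- \frac{32089}{36672} + \frac{Y{\left(51,-203 \right)}}{\left(-29 - l{\left(13 \right)}\right) - 13187} = - \frac{32089}{36672} + \frac{51 - 203}{\left(-29 - 13\right) - 13187} = \left(-32089\right) \frac{1}{36672} - \frac{152}{\left(-29 - 13\right) - 13187} = - \frac{32089}{36672} - \frac{152}{-42 - 13187} = - \frac{32089}{36672} - \frac{152}{-13229} = - \frac{32089}{36672} - - \frac{152}{13229} = - \frac{32089}{36672} + \frac{152}{13229} = - \frac{418931237}{485133888}$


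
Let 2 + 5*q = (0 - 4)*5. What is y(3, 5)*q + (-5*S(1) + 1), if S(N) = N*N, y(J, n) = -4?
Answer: 68/5 ≈ 13.600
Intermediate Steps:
S(N) = N**2
q = -22/5 (q = -2/5 + ((0 - 4)*5)/5 = -2/5 + (-4*5)/5 = -2/5 + (1/5)*(-20) = -2/5 - 4 = -22/5 ≈ -4.4000)
y(3, 5)*q + (-5*S(1) + 1) = -4*(-22/5) + (-5*1**2 + 1) = 88/5 + (-5*1 + 1) = 88/5 + (-5 + 1) = 88/5 - 4 = 68/5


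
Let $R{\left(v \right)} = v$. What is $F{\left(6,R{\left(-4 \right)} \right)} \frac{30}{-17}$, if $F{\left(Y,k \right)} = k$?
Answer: $\frac{120}{17} \approx 7.0588$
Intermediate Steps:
$F{\left(6,R{\left(-4 \right)} \right)} \frac{30}{-17} = - 4 \frac{30}{-17} = - 4 \cdot 30 \left(- \frac{1}{17}\right) = \left(-4\right) \left(- \frac{30}{17}\right) = \frac{120}{17}$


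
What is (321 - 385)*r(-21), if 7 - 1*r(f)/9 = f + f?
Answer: -28224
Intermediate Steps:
r(f) = 63 - 18*f (r(f) = 63 - 9*(f + f) = 63 - 18*f)
(321 - 385)*r(-21) = (321 - 385)*(63 - 18*(-21)) = -64*(63 + 378) = -64*441 = -28224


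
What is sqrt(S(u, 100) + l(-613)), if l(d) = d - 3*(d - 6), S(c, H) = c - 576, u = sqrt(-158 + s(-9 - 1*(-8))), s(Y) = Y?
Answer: sqrt(668 + I*sqrt(159)) ≈ 25.847 + 0.2439*I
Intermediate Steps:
u = I*sqrt(159) (u = sqrt(-158 + (-9 - 1*(-8))) = sqrt(-158 + (-9 + 8)) = sqrt(-158 - 1) = sqrt(-159) = I*sqrt(159) ≈ 12.61*I)
S(c, H) = -576 + c
l(d) = 18 - 2*d (l(d) = d - 3*(-6 + d) = d + (18 - 3*d) = 18 - 2*d)
sqrt(S(u, 100) + l(-613)) = sqrt((-576 + I*sqrt(159)) + (18 - 2*(-613))) = sqrt((-576 + I*sqrt(159)) + (18 + 1226)) = sqrt((-576 + I*sqrt(159)) + 1244) = sqrt(668 + I*sqrt(159))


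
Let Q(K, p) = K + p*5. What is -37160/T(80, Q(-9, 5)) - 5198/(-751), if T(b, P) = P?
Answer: -3477999/1502 ≈ -2315.6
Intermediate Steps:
Q(K, p) = K + 5*p
-37160/T(80, Q(-9, 5)) - 5198/(-751) = -37160/(-9 + 5*5) - 5198/(-751) = -37160/(-9 + 25) - 5198*(-1/751) = -37160/16 + 5198/751 = -37160*1/16 + 5198/751 = -4645/2 + 5198/751 = -3477999/1502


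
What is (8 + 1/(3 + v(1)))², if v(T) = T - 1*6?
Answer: 225/4 ≈ 56.250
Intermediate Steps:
v(T) = -6 + T (v(T) = T - 6 = -6 + T)
(8 + 1/(3 + v(1)))² = (8 + 1/(3 + (-6 + 1)))² = (8 + 1/(3 - 5))² = (8 + 1/(-2))² = (8 - ½)² = (15/2)² = 225/4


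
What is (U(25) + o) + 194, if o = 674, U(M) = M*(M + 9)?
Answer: 1718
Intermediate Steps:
U(M) = M*(9 + M)
(U(25) + o) + 194 = (25*(9 + 25) + 674) + 194 = (25*34 + 674) + 194 = (850 + 674) + 194 = 1524 + 194 = 1718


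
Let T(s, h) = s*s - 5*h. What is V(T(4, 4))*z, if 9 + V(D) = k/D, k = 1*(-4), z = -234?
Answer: 1872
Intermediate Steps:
T(s, h) = s**2 - 5*h
k = -4
V(D) = -9 - 4/D
V(T(4, 4))*z = (-9 - 4/(4**2 - 5*4))*(-234) = (-9 - 4/(16 - 20))*(-234) = (-9 - 4/(-4))*(-234) = (-9 - 4*(-1/4))*(-234) = (-9 + 1)*(-234) = -8*(-234) = 1872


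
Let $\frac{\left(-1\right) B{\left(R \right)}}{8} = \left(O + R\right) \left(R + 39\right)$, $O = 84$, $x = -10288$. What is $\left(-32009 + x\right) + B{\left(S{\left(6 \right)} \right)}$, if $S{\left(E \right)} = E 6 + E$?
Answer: $-123945$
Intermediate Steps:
$S{\left(E \right)} = 7 E$ ($S{\left(E \right)} = 6 E + E = 7 E$)
$B{\left(R \right)} = - 8 \left(39 + R\right) \left(84 + R\right)$ ($B{\left(R \right)} = - 8 \left(84 + R\right) \left(R + 39\right) = - 8 \left(84 + R\right) \left(39 + R\right) = - 8 \left(39 + R\right) \left(84 + R\right)$)
$\left(-32009 + x\right) + B{\left(S{\left(6 \right)} \right)} = \left(-32009 - 10288\right) - \left(26208 + 14112 + 984 \cdot 7 \cdot 6\right) = -42297 - \left(67536 + 14112\right) = -42297 - 81648 = -123945$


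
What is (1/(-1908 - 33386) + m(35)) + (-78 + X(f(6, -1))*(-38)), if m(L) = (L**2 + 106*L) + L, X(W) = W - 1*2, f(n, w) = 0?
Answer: 175340591/35294 ≈ 4968.0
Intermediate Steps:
X(W) = -2 + W (X(W) = W - 2 = -2 + W)
m(L) = L**2 + 107*L
(1/(-1908 - 33386) + m(35)) + (-78 + X(f(6, -1))*(-38)) = (1/(-1908 - 33386) + 35*(107 + 35)) + (-78 + (-2 + 0)*(-38)) = (1/(-35294) + 35*142) + (-78 - 2*(-38)) = (-1/35294 + 4970) + (-78 + 76) = 175411179/35294 - 2 = 175340591/35294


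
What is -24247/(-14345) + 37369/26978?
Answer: 1190193871/386999410 ≈ 3.0754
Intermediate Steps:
-24247/(-14345) + 37369/26978 = -24247*(-1/14345) + 37369*(1/26978) = 24247/14345 + 37369/26978 = 1190193871/386999410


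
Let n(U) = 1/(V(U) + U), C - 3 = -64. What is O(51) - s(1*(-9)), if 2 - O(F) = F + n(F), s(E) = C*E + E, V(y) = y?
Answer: -60079/102 ≈ -589.01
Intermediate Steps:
C = -61 (C = 3 - 64 = -61)
s(E) = -60*E (s(E) = -61*E + E = -60*E)
n(U) = 1/(2*U) (n(U) = 1/(U + U) = 1/(2*U))
O(F) = 2 - F - 1/(2*F) (O(F) = 2 - (F + 1/(2*F)) = 2 + (-F - 1/(2*F)) = 2 - F - 1/(2*F))
O(51) - s(1*(-9)) = (2 - 1*51 - 1/2/51) - (-60)*1*(-9) = (2 - 51 - 1/2*1/51) - (-60)*(-9) = (2 - 51 - 1/102) - 1*540 = -4999/102 - 540 = -60079/102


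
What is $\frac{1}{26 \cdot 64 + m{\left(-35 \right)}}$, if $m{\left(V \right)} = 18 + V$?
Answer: $\frac{1}{1647} \approx 0.00060716$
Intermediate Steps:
$\frac{1}{26 \cdot 64 + m{\left(-35 \right)}} = \frac{1}{26 \cdot 64 + \left(18 - 35\right)} = \frac{1}{1664 - 17} = \frac{1}{1647}$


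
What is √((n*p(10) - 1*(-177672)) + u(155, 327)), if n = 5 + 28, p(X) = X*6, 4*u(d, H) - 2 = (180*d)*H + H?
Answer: √9842237/2 ≈ 1568.6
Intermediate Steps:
u(d, H) = ½ + H/4 + 45*H*d (u(d, H) = ½ + ((180*d)*H + H)/4 = ½ + (180*H*d + H)/4 = ½ + (H + 180*H*d)/4 = ½ + (H/4 + 45*H*d) = ½ + H/4 + 45*H*d)
p(X) = 6*X
n = 33
√((n*p(10) - 1*(-177672)) + u(155, 327)) = √((33*(6*10) - 1*(-177672)) + (½ + (¼)*327 + 45*327*155)) = √((33*60 + 177672) + (½ + 327/4 + 2280825)) = √((1980 + 177672) + 9123629/4) = √(179652 + 9123629/4) = √(9842237/4) = √9842237/2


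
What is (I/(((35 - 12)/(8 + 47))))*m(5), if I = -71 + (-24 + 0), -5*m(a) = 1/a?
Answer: 209/23 ≈ 9.0870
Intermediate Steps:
m(a) = -1/(5*a)
I = -95 (I = -71 - 24 = -95)
(I/(((35 - 12)/(8 + 47))))*m(5) = (-95*(8 + 47)/(35 - 12))*(-⅕/5) = (-95/(23/55))*(-⅕*⅕) = -95/(23*(1/55))*(-1/25) = -95/23/55*(-1/25) = -95*55/23*(-1/25) = -5225/23*(-1/25) = 209/23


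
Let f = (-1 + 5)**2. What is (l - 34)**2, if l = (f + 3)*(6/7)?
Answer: 15376/49 ≈ 313.80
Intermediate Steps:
f = 16 (f = 4**2 = 16)
l = 114/7 (l = (16 + 3)*(6/7) = 19*(6*(1/7)) = 19*(6/7) = 114/7 ≈ 16.286)
(l - 34)**2 = (114/7 - 34)**2 = (-124/7)**2 = 15376/49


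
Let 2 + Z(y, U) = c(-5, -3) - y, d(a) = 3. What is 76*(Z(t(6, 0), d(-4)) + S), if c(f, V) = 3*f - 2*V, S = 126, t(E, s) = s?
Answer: 8740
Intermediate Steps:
c(f, V) = -2*V + 3*f
Z(y, U) = -11 - y (Z(y, U) = -2 + ((-2*(-3) + 3*(-5)) - y) = -2 + ((6 - 15) - y) = -2 + (-9 - y) = -11 - y)
76*(Z(t(6, 0), d(-4)) + S) = 76*((-11 - 1*0) + 126) = 76*((-11 + 0) + 126) = 76*(-11 + 126) = 76*115 = 8740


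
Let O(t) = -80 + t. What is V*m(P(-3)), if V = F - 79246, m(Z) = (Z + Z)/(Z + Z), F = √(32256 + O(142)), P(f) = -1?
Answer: -79246 + √32318 ≈ -79066.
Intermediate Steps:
F = √32318 (F = √(32256 + (-80 + 142)) = √(32256 + 62) = √32318 ≈ 179.77)
m(Z) = 1 (m(Z) = (2*Z)/((2*Z)) = (2*Z)*(1/(2*Z)) = 1)
V = -79246 + √32318 (V = √32318 - 79246 = -79246 + √32318 ≈ -79066.)
V*m(P(-3)) = (-79246 + √32318)*1 = -79246 + √32318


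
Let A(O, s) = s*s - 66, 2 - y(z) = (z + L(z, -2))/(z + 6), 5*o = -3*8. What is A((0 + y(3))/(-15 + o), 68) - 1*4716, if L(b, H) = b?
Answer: -158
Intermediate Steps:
o = -24/5 (o = (-3*8)/5 = (1/5)*(-24) = -24/5 ≈ -4.8000)
y(z) = 2 - 2*z/(6 + z) (y(z) = 2 - (z + z)/(z + 6) = 2 - 2*z/(6 + z))
A(O, s) = -66 + s**2 (A(O, s) = s**2 - 66 = -66 + s**2)
A((0 + y(3))/(-15 + o), 68) - 1*4716 = (-66 + 68**2) - 1*4716 = (-66 + 4624) - 4716 = 4558 - 4716 = -158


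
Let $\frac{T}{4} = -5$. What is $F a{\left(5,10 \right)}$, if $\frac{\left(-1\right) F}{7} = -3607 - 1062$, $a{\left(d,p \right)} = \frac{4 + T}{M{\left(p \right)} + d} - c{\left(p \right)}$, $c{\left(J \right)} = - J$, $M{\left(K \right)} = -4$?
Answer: $-196098$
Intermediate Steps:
$T = -20$ ($T = 4 \left(-5\right) = -20$)
$a{\left(d,p \right)} = p - \frac{16}{-4 + d}$ ($a{\left(d,p \right)} = \frac{4 - 20}{-4 + d} - - p = - \frac{16}{-4 + d} + p = p - \frac{16}{-4 + d}$)
$F = 32683$ ($F = - 7 \left(-3607 - 1062\right) = \left(-7\right) \left(-4669\right) = 32683$)
$F a{\left(5,10 \right)} = 32683 \frac{-16 - 40 + 5 \cdot 10}{-4 + 5} = 32683 \frac{-16 - 40 + 50}{1} = 32683 \cdot 1 \left(-6\right) = 32683 \left(-6\right) = -196098$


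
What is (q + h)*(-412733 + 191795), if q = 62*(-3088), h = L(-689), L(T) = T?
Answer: 42452132010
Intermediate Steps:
h = -689
q = -191456
(q + h)*(-412733 + 191795) = (-191456 - 689)*(-412733 + 191795) = -192145*(-220938) = 42452132010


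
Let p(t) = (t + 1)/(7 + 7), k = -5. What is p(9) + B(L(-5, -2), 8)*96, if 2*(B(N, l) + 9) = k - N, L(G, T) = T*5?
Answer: -4363/7 ≈ -623.29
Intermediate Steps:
p(t) = 1/14 + t/14 (p(t) = (1 + t)/14 = (1 + t)*(1/14) = 1/14 + t/14)
L(G, T) = 5*T
B(N, l) = -23/2 - N/2 (B(N, l) = -9 + (-5 - N)/2 = -9 + (-5/2 - N/2) = -23/2 - N/2)
p(9) + B(L(-5, -2), 8)*96 = (1/14 + (1/14)*9) + (-23/2 - 5*(-2)/2)*96 = (1/14 + 9/14) + (-23/2 - ½*(-10))*96 = 5/7 + (-23/2 + 5)*96 = 5/7 - 13/2*96 = 5/7 - 624 = -4363/7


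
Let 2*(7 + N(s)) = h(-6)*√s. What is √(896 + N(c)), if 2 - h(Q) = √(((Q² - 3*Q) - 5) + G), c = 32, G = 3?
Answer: √(889 + 4*√2*(1 - √13)) ≈ 29.568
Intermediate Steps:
h(Q) = 2 - √(-2 + Q² - 3*Q) (h(Q) = 2 - √(((Q² - 3*Q) - 5) + 3) = 2 - √((-5 + Q² - 3*Q) + 3) = 2 - √(-2 + Q² - 3*Q))
N(s) = -7 + √s*(2 - 2*√13)/2 (N(s) = -7 + ((2 - √(-2 + (-6)² - 3*(-6)))*√s)/2 = -7 + ((2 - √(-2 + 36 + 18))*√s)/2 = -7 + ((2 - √52)*√s)/2 = -7 + ((2 - 2*√13)*√s)/2 = -7 + (√s*(2 - 2*√13))/2 = -7 + √s*(2 - 2*√13)/2)
√(896 + N(c)) = √(896 + (-7 + √32*(1 - √13))) = √(896 + (-7 + (4*√2)*(1 - √13))) = √(896 + (-7 + 4*√2*(1 - √13))) = √(889 + 4*√2*(1 - √13))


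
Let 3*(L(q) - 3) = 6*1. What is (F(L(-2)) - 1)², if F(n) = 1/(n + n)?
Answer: 81/100 ≈ 0.81000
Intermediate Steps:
L(q) = 5 (L(q) = 3 + (6*1)/3 = 3 + (⅓)*6 = 3 + 2 = 5)
F(n) = 1/(2*n)
(F(L(-2)) - 1)² = ((½)/5 - 1)² = ((½)*(⅕) - 1)² = (⅒ - 1)² = (-9/10)² = 81/100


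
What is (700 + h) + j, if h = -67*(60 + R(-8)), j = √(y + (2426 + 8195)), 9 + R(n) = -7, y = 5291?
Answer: -2248 + 6*√442 ≈ -2121.9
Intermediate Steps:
R(n) = -16 (R(n) = -9 - 7 = -16)
j = 6*√442 (j = √(5291 + (2426 + 8195)) = √(5291 + 10621) = √15912 = 6*√442 ≈ 126.14)
h = -2948 (h = -67*(60 - 16) = -67*44 = -2948)
(700 + h) + j = (700 - 2948) + 6*√442 = -2248 + 6*√442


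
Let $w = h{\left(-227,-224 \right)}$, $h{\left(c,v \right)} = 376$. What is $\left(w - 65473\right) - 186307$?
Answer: $-251404$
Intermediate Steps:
$w = 376$
$\left(w - 65473\right) - 186307 = \left(376 - 65473\right) - 186307 = -65097 - 186307 = -251404$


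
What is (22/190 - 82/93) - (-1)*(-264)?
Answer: -2339207/8835 ≈ -264.77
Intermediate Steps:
(22/190 - 82/93) - (-1)*(-264) = (22*(1/190) - 82*1/93) - 1*264 = (11/95 - 82/93) - 264 = -6767/8835 - 264 = -2339207/8835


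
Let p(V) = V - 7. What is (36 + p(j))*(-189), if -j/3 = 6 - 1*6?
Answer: -5481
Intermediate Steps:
j = 0 (j = -3*(6 - 1*6) = -3*(6 - 6) = -3*0 = 0)
p(V) = -7 + V
(36 + p(j))*(-189) = (36 + (-7 + 0))*(-189) = (36 - 7)*(-189) = 29*(-189) = -5481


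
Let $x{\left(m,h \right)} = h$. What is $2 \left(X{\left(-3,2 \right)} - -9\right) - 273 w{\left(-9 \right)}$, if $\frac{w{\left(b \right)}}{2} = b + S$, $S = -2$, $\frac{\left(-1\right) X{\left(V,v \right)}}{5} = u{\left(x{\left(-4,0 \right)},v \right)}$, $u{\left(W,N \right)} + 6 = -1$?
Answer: $6094$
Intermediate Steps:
$u{\left(W,N \right)} = -7$ ($u{\left(W,N \right)} = -6 - 1 = -7$)
$X{\left(V,v \right)} = 35$ ($X{\left(V,v \right)} = \left(-5\right) \left(-7\right) = 35$)
$w{\left(b \right)} = -4 + 2 b$ ($w{\left(b \right)} = 2 \left(b - 2\right) = 2 \left(-2 + b\right) = -4 + 2 b$)
$2 \left(X{\left(-3,2 \right)} - -9\right) - 273 w{\left(-9 \right)} = 2 \left(35 - -9\right) - 273 \left(-4 + 2 \left(-9\right)\right) = 2 \left(35 + 9\right) - 273 \left(-4 - 18\right) = 2 \cdot 44 - -6006 = 88 + 6006 = 6094$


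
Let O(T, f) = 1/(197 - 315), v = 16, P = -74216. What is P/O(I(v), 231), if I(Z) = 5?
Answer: 8757488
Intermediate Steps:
O(T, f) = -1/118 (O(T, f) = 1/(-118) = -1/118)
P/O(I(v), 231) = -74216/(-1/118) = -74216*(-118) = 8757488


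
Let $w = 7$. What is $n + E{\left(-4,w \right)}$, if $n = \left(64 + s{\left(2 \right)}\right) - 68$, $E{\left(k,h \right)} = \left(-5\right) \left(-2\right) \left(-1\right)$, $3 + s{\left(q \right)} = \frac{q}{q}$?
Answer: $-16$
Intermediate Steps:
$s{\left(q \right)} = -2$ ($s{\left(q \right)} = -3 + \frac{q}{q} = -3 + 1 = -2$)
$E{\left(k,h \right)} = -10$ ($E{\left(k,h \right)} = 10 \left(-1\right) = -10$)
$n = -6$ ($n = \left(64 - 2\right) - 68 = 62 - 68 = -6$)
$n + E{\left(-4,w \right)} = -6 - 10 = -16$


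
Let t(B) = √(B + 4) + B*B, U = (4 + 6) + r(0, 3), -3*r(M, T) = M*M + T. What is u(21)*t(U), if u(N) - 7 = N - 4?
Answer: 1944 + 24*√13 ≈ 2030.5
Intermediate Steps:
r(M, T) = -T/3 - M²/3 (r(M, T) = -(M*M + T)/3 = -(M² + T)/3 = -(T + M²)/3 = -T/3 - M²/3)
U = 9 (U = (4 + 6) + (-⅓*3 - ⅓*0²) = 10 + (-1 - ⅓*0) = 10 + (-1 + 0) = 10 - 1 = 9)
u(N) = 3 + N (u(N) = 7 + (N - 4) = 7 + (-4 + N) = 3 + N)
t(B) = B² + √(4 + B) (t(B) = √(4 + B) + B² = B² + √(4 + B))
u(21)*t(U) = (3 + 21)*(9² + √(4 + 9)) = 24*(81 + √13) = 1944 + 24*√13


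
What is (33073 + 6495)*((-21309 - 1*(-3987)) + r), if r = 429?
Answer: -668422224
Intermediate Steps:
(33073 + 6495)*((-21309 - 1*(-3987)) + r) = (33073 + 6495)*((-21309 - 1*(-3987)) + 429) = 39568*((-21309 + 3987) + 429) = 39568*(-17322 + 429) = 39568*(-16893) = -668422224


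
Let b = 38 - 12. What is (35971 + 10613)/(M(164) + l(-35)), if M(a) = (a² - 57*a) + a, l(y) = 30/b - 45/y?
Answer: 706524/268669 ≈ 2.6297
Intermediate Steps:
b = 26
l(y) = 15/13 - 45/y (l(y) = 30/26 - 45/y = 30*(1/26) - 45/y = 15/13 - 45/y)
M(a) = a² - 56*a
(35971 + 10613)/(M(164) + l(-35)) = (35971 + 10613)/(164*(-56 + 164) + (15/13 - 45/(-35))) = 46584/(164*108 + (15/13 - 45*(-1/35))) = 46584/(17712 + (15/13 + 9/7)) = 46584/(17712 + 222/91) = 46584/(1612014/91) = 46584*(91/1612014) = 706524/268669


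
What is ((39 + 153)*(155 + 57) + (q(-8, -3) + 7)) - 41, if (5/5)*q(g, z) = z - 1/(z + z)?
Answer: 244003/6 ≈ 40667.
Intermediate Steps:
q(g, z) = z - 1/(2*z) (q(g, z) = z - 1/(z + z) = z - 1/(2*z))
((39 + 153)*(155 + 57) + (q(-8, -3) + 7)) - 41 = ((39 + 153)*(155 + 57) + ((-3 - 1/2/(-3)) + 7)) - 41 = (192*212 + ((-3 - 1/2*(-1/3)) + 7)) - 41 = (40704 + ((-3 + 1/6) + 7)) - 41 = (40704 + (-17/6 + 7)) - 41 = (40704 + 25/6) - 41 = 244249/6 - 41 = 244003/6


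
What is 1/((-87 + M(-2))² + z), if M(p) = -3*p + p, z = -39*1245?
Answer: -1/41666 ≈ -2.4000e-5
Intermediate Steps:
z = -48555
M(p) = -2*p
1/((-87 + M(-2))² + z) = 1/((-87 - 2*(-2))² - 48555) = 1/((-87 + 4)² - 48555) = 1/((-83)² - 48555) = 1/(6889 - 48555) = 1/(-41666) = -1/41666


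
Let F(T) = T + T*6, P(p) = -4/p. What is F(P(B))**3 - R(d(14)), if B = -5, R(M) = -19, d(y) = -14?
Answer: 24327/125 ≈ 194.62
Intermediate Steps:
F(T) = 7*T (F(T) = T + 6*T = 7*T)
F(P(B))**3 - R(d(14)) = (7*(-4/(-5)))**3 - 1*(-19) = (7*(-4*(-1/5)))**3 + 19 = (7*(4/5))**3 + 19 = (28/5)**3 + 19 = 21952/125 + 19 = 24327/125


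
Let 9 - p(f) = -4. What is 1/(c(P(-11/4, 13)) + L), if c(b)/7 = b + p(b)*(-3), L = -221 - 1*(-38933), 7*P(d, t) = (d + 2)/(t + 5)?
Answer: 24/922535 ≈ 2.6015e-5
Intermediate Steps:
p(f) = 13 (p(f) = 9 - 1*(-4) = 9 + 4 = 13)
P(d, t) = (2 + d)/(7*(5 + t)) (P(d, t) = ((d + 2)/(t + 5))/7 = ((2 + d)/(5 + t))/7 = (2 + d)/(7*(5 + t)))
L = 38712 (L = -221 + 38933 = 38712)
c(b) = -273 + 7*b (c(b) = 7*(b + 13*(-3)) = 7*(b - 39) = 7*(-39 + b) = -273 + 7*b)
1/(c(P(-11/4, 13)) + L) = 1/((-273 + 7*((2 - 11/4)/(7*(5 + 13)))) + 38712) = 1/((-273 + 7*((1/7)*(2 - 11*1/4)/18)) + 38712) = 1/((-273 + 7*((1/7)*(1/18)*(2 - 11/4))) + 38712) = 1/((-273 + 7*((1/7)*(1/18)*(-3/4))) + 38712) = 1/((-273 + 7*(-1/168)) + 38712) = 1/((-273 - 1/24) + 38712) = 1/(-6553/24 + 38712) = 1/(922535/24) = 24/922535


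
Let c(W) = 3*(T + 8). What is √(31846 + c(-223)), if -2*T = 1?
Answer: √127474/2 ≈ 178.52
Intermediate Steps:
T = -½ (T = -½*1 = -½ ≈ -0.50000)
c(W) = 45/2 (c(W) = 3*(-½ + 8) = 3*(15/2) = 45/2)
√(31846 + c(-223)) = √(31846 + 45/2) = √(63737/2) = √127474/2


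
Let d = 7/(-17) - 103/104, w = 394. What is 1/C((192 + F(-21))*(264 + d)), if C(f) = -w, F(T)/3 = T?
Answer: -1/394 ≈ -0.0025381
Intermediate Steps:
F(T) = 3*T
d = -2479/1768 (d = 7*(-1/17) - 103*1/104 = -7/17 - 103/104 = -2479/1768 ≈ -1.4021)
C(f) = -394 (C(f) = -1*394 = -394)
1/C((192 + F(-21))*(264 + d)) = 1/(-394) = -1/394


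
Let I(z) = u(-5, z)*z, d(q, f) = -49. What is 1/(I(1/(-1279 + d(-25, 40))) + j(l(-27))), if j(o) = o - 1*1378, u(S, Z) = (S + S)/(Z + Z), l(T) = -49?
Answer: -1/1432 ≈ -0.00069832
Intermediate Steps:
u(S, Z) = S/Z (u(S, Z) = (2*S)/((2*Z)) = (2*S)*(1/(2*Z)) = S/Z)
j(o) = -1378 + o (j(o) = o - 1378 = -1378 + o)
I(z) = -5 (I(z) = (-5/z)*z = -5)
1/(I(1/(-1279 + d(-25, 40))) + j(l(-27))) = 1/(-5 + (-1378 - 49)) = 1/(-5 - 1427) = 1/(-1432) = -1/1432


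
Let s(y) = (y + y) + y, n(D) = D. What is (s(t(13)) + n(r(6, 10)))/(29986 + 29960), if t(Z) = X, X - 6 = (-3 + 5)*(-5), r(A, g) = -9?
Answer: -7/19982 ≈ -0.00035032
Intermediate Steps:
X = -4 (X = 6 + (-3 + 5)*(-5) = 6 + 2*(-5) = 6 - 10 = -4)
t(Z) = -4
s(y) = 3*y (s(y) = 2*y + y = 3*y)
(s(t(13)) + n(r(6, 10)))/(29986 + 29960) = (3*(-4) - 9)/(29986 + 29960) = (-12 - 9)/59946 = -21*1/59946 = -7/19982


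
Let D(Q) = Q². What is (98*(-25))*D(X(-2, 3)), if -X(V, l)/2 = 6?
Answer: -352800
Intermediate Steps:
X(V, l) = -12 (X(V, l) = -2*6 = -12)
(98*(-25))*D(X(-2, 3)) = (98*(-25))*(-12)² = -2450*144 = -352800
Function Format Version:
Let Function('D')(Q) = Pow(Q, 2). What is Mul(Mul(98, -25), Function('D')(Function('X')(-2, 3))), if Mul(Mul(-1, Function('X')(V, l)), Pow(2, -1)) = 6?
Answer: -352800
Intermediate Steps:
Function('X')(V, l) = -12 (Function('X')(V, l) = Mul(-2, 6) = -12)
Mul(Mul(98, -25), Function('D')(Function('X')(-2, 3))) = Mul(Mul(98, -25), Pow(-12, 2)) = Mul(-2450, 144) = -352800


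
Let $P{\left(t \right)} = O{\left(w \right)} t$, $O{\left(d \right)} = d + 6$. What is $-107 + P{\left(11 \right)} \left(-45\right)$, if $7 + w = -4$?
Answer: $2368$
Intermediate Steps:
$w = -11$ ($w = -7 - 4 = -11$)
$O{\left(d \right)} = 6 + d$
$P{\left(t \right)} = - 5 t$ ($P{\left(t \right)} = \left(6 - 11\right) t = - 5 t$)
$-107 + P{\left(11 \right)} \left(-45\right) = -107 + \left(-5\right) 11 \left(-45\right) = -107 - -2475 = -107 + 2475 = 2368$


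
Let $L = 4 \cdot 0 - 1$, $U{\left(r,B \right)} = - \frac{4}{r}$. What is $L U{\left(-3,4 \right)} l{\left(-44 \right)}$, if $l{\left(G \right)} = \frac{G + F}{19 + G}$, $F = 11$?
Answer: $- \frac{44}{25} \approx -1.76$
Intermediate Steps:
$L = -1$ ($L = 0 - 1 = -1$)
$l{\left(G \right)} = \frac{11 + G}{19 + G}$ ($l{\left(G \right)} = \frac{G + 11}{19 + G} = \frac{11 + G}{19 + G}$)
$L U{\left(-3,4 \right)} l{\left(-44 \right)} = - \frac{-4}{-3} \frac{11 - 44}{19 - 44} = - \frac{\left(-4\right) \left(-1\right)}{3} \frac{1}{-25} \left(-33\right) = \left(-1\right) \frac{4}{3} \left(\left(- \frac{1}{25}\right) \left(-33\right)\right) = \left(- \frac{4}{3}\right) \frac{33}{25} = - \frac{44}{25}$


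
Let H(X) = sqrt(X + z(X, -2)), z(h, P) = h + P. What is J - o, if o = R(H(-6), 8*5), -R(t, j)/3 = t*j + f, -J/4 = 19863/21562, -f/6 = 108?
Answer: -20997990/10781 + 120*I*sqrt(14) ≈ -1947.7 + 449.0*I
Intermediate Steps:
z(h, P) = P + h
f = -648 (f = -6*108 = -648)
J = -39726/10781 (J = -79452/21562 = -4*19863/21562 = -39726/10781 ≈ -3.6848)
H(X) = sqrt(-2 + 2*X) (H(X) = sqrt(X + (-2 + X)) = sqrt(-2 + 2*X))
R(t, j) = 1944 - 3*j*t (R(t, j) = -3*(t*j - 648) = -3*(j*t - 648) = -3*(-648 + j*t) = 1944 - 3*j*t)
o = 1944 - 120*I*sqrt(14) (o = 1944 - 3*8*5*sqrt(-2 + 2*(-6)) = 1944 - 3*40*sqrt(-2 - 12) = 1944 - 3*40*sqrt(-14) = 1944 - 3*40*I*sqrt(14) = 1944 - 120*I*sqrt(14) ≈ 1944.0 - 449.0*I)
J - o = -39726/10781 - (1944 - 120*I*sqrt(14)) = -39726/10781 + (-1944 + 120*I*sqrt(14)) = -20997990/10781 + 120*I*sqrt(14)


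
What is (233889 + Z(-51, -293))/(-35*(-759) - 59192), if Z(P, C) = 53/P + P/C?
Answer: -3494990399/487545261 ≈ -7.1685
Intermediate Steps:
(233889 + Z(-51, -293))/(-35*(-759) - 59192) = (233889 + (53/(-51) - 51/(-293)))/(-35*(-759) - 59192) = (233889 + (53*(-1/51) - 51*(-1/293)))/(26565 - 59192) = (233889 + (-53/51 + 51/293))/(-32627) = (233889 - 12928/14943)*(-1/32627) = (3494990399/14943)*(-1/32627) = -3494990399/487545261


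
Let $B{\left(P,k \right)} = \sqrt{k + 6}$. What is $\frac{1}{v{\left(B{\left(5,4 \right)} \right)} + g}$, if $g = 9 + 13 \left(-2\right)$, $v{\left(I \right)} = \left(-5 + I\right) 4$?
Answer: $- \frac{37}{1209} - \frac{4 \sqrt{10}}{1209} \approx -0.041066$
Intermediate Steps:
$B{\left(P,k \right)} = \sqrt{6 + k}$
$v{\left(I \right)} = -20 + 4 I$
$g = -17$ ($g = 9 - 26 = -17$)
$\frac{1}{v{\left(B{\left(5,4 \right)} \right)} + g} = \frac{1}{\left(-20 + 4 \sqrt{6 + 4}\right) - 17} = \frac{1}{\left(-20 + 4 \sqrt{10}\right) - 17} = \frac{1}{-37 + 4 \sqrt{10}}$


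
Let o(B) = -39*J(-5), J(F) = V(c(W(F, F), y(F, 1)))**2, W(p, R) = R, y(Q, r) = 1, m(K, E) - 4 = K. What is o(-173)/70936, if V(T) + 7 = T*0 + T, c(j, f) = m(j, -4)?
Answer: -312/8867 ≈ -0.035187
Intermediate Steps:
m(K, E) = 4 + K
c(j, f) = 4 + j
V(T) = -7 + T (V(T) = -7 + (T*0 + T) = -7 + (0 + T) = -7 + T)
J(F) = (-3 + F)**2 (J(F) = (-7 + (4 + F))**2 = (-3 + F)**2)
o(B) = -2496 (o(B) = -39*(-3 - 5)**2 = -39*(-8)**2 = -39*64 = -2496)
o(-173)/70936 = -2496/70936 = -2496*1/70936 = -312/8867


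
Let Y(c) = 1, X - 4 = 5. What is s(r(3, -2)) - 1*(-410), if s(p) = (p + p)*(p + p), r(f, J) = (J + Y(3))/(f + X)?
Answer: 14761/36 ≈ 410.03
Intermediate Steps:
X = 9 (X = 4 + 5 = 9)
r(f, J) = (1 + J)/(9 + f) (r(f, J) = (J + 1)/(f + 9) = (1 + J)/(9 + f))
s(p) = 4*p² (s(p) = (2*p)*(2*p) = 4*p²)
s(r(3, -2)) - 1*(-410) = 4*((1 - 2)/(9 + 3))² - 1*(-410) = 4*(-1/12)² + 410 = 4*(1/144) + 410 = 1/36 + 410 = 14761/36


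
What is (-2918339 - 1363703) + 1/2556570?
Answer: -10947340115939/2556570 ≈ -4.2820e+6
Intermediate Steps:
(-2918339 - 1363703) + 1/2556570 = -4282042 + 1/2556570 = -10947340115939/2556570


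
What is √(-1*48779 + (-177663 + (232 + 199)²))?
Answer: I*√40681 ≈ 201.7*I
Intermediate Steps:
√(-1*48779 + (-177663 + (232 + 199)²)) = √(-48779 + (-177663 + 431²)) = √(-48779 + (-177663 + 185761)) = √(-48779 + 8098) = √(-40681) = I*√40681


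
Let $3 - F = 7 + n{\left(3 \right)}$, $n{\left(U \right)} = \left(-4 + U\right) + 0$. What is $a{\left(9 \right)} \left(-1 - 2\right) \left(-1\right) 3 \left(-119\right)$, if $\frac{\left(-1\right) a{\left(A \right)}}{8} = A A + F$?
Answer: $668304$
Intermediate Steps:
$n{\left(U \right)} = -4 + U$
$F = -3$ ($F = 3 - \left(7 + \left(-4 + 3\right)\right) = 3 - \left(7 - 1\right) = 3 - 6 = -3$)
$a{\left(A \right)} = 24 - 8 A^{2}$ ($a{\left(A \right)} = - 8 \left(A A - 3\right) = - 8 \left(A^{2} - 3\right) = - 8 \left(-3 + A^{2}\right) = 24 - 8 A^{2}$)
$a{\left(9 \right)} \left(-1 - 2\right) \left(-1\right) 3 \left(-119\right) = \left(24 - 8 \cdot 9^{2}\right) \left(-1 - 2\right) \left(-1\right) 3 \left(-119\right) = \left(24 - 648\right) \left(-1 - 2\right) \left(-1\right) 3 \left(-119\right) = \left(24 - 648\right) \left(-3\right) \left(-1\right) 3 \left(-119\right) = - 624 \cdot 3 \cdot 3 \left(-119\right) = \left(-624\right) 9 \left(-119\right) = \left(-5616\right) \left(-119\right) = 668304$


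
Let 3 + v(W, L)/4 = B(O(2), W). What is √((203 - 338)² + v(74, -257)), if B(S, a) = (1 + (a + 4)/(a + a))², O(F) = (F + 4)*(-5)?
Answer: √24946366/37 ≈ 134.99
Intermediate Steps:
O(F) = -20 - 5*F (O(F) = (4 + F)*(-5) = -20 - 5*F)
B(S, a) = (1 + (4 + a)/(2*a))² (B(S, a) = (1 + (4 + a)/((2*a)))² = (1 + (4 + a)*(1/(2*a)))² = (1 + (4 + a)/(2*a))²)
v(W, L) = -12 + (4 + 3*W)²/W² (v(W, L) = -12 + 4*((4 + 3*W)²/(4*W²)) = -12 + (4 + 3*W)²/W²)
√((203 - 338)² + v(74, -257)) = √((203 - 338)² + (-3 + 16/74² + 24/74)) = √((-135)² + (-3 + 16*(1/5476) + 24*(1/74))) = √(18225 + (-3 + 4/1369 + 12/37)) = √(18225 - 3659/1369) = √(24946366/1369) = √24946366/37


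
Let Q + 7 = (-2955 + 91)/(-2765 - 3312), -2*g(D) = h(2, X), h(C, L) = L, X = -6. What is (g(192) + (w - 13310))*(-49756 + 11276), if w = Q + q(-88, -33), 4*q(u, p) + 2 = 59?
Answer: 3109942700540/6077 ≈ 5.1176e+8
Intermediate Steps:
q(u, p) = 57/4 (q(u, p) = -1/2 + (1/4)*59 = -1/2 + 59/4 = 57/4)
g(D) = 3 (g(D) = -1/2*(-6) = 3)
Q = -39675/6077 (Q = -7 + (-2955 + 91)/(-2765 - 3312) = -7 - 2864/(-6077) = -7 - 2864*(-1/6077) = -7 + 2864/6077 = -39675/6077 ≈ -6.5287)
w = 187689/24308 (w = -39675/6077 + 57/4 = 187689/24308 ≈ 7.7213)
(g(192) + (w - 13310))*(-49756 + 11276) = (3 + (187689/24308 - 13310))*(-49756 + 11276) = (3 - 323351791/24308)*(-38480) = -323278867/24308*(-38480) = 3109942700540/6077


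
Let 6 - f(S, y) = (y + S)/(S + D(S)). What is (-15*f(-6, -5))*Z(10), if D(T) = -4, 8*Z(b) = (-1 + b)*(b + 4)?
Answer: -9261/8 ≈ -1157.6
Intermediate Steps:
Z(b) = (-1 + b)*(4 + b)/8 (Z(b) = ((-1 + b)*(b + 4))/8 = ((-1 + b)*(4 + b))/8 = (-1 + b)*(4 + b)/8)
f(S, y) = 6 - (S + y)/(-4 + S) (f(S, y) = 6 - (y + S)/(S - 4) = 6 - (S + y)/(-4 + S))
(-15*f(-6, -5))*Z(10) = (-15*(-24 - 1*(-5) + 5*(-6))/(-4 - 6))*(-1/2 + (1/8)*10**2 + (3/8)*10) = (-15*(-24 + 5 - 30)/(-10))*(-1/2 + (1/8)*100 + 15/4) = (-(-3)*(-49)/2)*(-1/2 + 25/2 + 15/4) = -15*49/10*(63/4) = -147/2*63/4 = -9261/8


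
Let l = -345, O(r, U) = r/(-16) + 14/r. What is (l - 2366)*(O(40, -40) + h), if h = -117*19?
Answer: 120647633/20 ≈ 6.0324e+6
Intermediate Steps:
O(r, U) = 14/r - r/16 (O(r, U) = r*(-1/16) + 14/r = -r/16 + 14/r = 14/r - r/16)
h = -2223
(l - 2366)*(O(40, -40) + h) = (-345 - 2366)*((14/40 - 1/16*40) - 2223) = -2711*((14*(1/40) - 5/2) - 2223) = -2711*((7/20 - 5/2) - 2223) = -2711*(-43/20 - 2223) = -2711*(-44503/20) = 120647633/20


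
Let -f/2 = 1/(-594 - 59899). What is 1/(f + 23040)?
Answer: 60493/1393758722 ≈ 4.3403e-5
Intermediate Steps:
f = 2/60493 (f = -2/(-594 - 59899) = -2/(-60493) = -2*(-1/60493) = 2/60493 ≈ 3.3062e-5)
1/(f + 23040) = 1/(2/60493 + 23040) = 1/(1393758722/60493) = 60493/1393758722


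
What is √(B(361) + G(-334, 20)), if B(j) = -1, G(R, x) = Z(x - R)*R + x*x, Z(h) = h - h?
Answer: √399 ≈ 19.975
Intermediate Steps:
Z(h) = 0
G(R, x) = x² (G(R, x) = 0*R + x*x = 0 + x² = x²)
√(B(361) + G(-334, 20)) = √(-1 + 20²) = √(-1 + 400) = √399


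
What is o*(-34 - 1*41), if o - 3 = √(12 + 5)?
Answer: -225 - 75*√17 ≈ -534.23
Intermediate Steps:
o = 3 + √17 (o = 3 + √(12 + 5) = 3 + √17 ≈ 7.1231)
o*(-34 - 1*41) = (3 + √17)*(-34 - 1*41) = (3 + √17)*(-34 - 41) = (3 + √17)*(-75) = -225 - 75*√17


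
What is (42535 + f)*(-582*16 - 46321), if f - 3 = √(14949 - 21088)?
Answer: -2366516554 - 55633*I*√6139 ≈ -2.3665e+9 - 4.3589e+6*I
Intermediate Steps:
f = 3 + I*√6139 (f = 3 + √(14949 - 21088) = 3 + √(-6139) = 3 + I*√6139 ≈ 3.0 + 78.352*I)
(42535 + f)*(-582*16 - 46321) = (42535 + (3 + I*√6139))*(-582*16 - 46321) = (42538 + I*√6139)*(-9312 - 46321) = (42538 + I*√6139)*(-55633) = -2366516554 - 55633*I*√6139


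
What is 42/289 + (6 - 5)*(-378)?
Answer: -109200/289 ≈ -377.85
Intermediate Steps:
42/289 + (6 - 5)*(-378) = 42*(1/289) + 1*(-378) = 42/289 - 378 = -109200/289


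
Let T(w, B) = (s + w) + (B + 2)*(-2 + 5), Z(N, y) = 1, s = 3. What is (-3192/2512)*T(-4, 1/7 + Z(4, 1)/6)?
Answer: -4731/628 ≈ -7.5334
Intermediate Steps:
T(w, B) = 9 + w + 3*B (T(w, B) = (3 + w) + (B + 2)*(-2 + 5) = (3 + w) + (2 + B)*3 = (3 + w) + (6 + 3*B) = 9 + w + 3*B)
(-3192/2512)*T(-4, 1/7 + Z(4, 1)/6) = (-3192/2512)*(9 - 4 + 3*(1/7 + 1/6)) = (-3192*1/2512)*(9 - 4 + 3*(1*(⅐) + 1*(⅙))) = -399*(9 - 4 + 3*(⅐ + ⅙))/314 = -399*(9 - 4 + 3*(13/42))/314 = -399*(9 - 4 + 13/14)/314 = -399/314*83/14 = -4731/628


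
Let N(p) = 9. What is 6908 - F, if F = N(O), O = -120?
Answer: 6899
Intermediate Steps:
F = 9
6908 - F = 6908 - 1*9 = 6908 - 9 = 6899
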